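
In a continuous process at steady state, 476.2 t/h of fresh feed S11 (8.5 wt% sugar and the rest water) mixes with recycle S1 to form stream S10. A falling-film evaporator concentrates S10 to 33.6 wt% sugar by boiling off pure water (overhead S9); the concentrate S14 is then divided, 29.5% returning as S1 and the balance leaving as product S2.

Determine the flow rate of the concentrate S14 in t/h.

170.9 t/h

Overall sugar balance (none leaves overhead): sugar in fresh feed = sugar in product, i.e. 476.2×0.085 = (1−0.295)·S14·0.336.
S14 = 40.477/(0.336×0.705) = 170.88 t/h.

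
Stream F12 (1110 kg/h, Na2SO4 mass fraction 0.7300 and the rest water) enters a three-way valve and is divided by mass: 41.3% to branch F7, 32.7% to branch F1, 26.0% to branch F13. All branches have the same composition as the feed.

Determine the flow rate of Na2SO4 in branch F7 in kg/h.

334.7 kg/h

Branch F7 total = 0.413×1110 = 458.43 kg/h.
Na2SO4 in F7 = 0.730×458.43 = 334.65 kg/h.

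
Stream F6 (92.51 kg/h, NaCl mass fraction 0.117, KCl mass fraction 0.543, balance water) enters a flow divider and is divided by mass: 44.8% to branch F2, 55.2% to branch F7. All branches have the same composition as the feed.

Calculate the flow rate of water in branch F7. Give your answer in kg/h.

17.36 kg/h

Branch F7 total = 0.552×92.51 = 51.066 kg/h.
water in F7 = 0.340×51.066 = 17.362 kg/h.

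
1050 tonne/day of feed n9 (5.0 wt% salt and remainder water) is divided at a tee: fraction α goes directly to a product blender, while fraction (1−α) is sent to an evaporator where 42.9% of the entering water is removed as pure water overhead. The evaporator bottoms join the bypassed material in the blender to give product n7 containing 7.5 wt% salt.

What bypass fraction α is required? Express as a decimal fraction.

0.182

All 1050×0.050 = 52.5 tonne/day of salt reaches n7, so n7 = 52.5/0.075 = 700 tonne/day and vapour = 350 tonne/day.
The evaporator receives (1−α)·1050 of feed at 0.950 water and removes 0.429 of that water:
0.429×0.950×(1−α)×1050 = 350
(1−α) = 350/427.93 = 0.8179;  α = 0.1821.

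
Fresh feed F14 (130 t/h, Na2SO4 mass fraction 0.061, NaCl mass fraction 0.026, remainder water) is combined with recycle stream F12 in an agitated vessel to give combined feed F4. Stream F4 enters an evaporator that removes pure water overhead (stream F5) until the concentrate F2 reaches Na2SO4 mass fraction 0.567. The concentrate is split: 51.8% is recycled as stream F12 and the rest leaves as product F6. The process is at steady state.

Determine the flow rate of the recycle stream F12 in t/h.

15.03 t/h

Overall Na2SO4 balance (none leaves overhead): Na2SO4 in fresh feed = Na2SO4 in product, i.e. 130×0.061 = (1−0.518)·F2·0.567.
F2 = 7.93/(0.567×0.482) = 29.016 t/h.
Recycle F12 = 0.518×29.016 = 15.03 t/h.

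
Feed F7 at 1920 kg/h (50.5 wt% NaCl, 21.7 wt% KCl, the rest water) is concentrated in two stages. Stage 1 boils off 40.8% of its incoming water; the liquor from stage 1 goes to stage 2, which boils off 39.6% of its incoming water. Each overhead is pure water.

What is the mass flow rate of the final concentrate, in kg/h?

water in feed = 1920×0.278 = 533.76 kg/h.
After stage 1: water left = (1−0.408)×533.76 = 315.99; stream total = 1702.2 kg/h.
After stage 2: water left = (1−0.396)×315.99 = 190.86; final concentrate = 1577.1 kg/h.

1577 kg/h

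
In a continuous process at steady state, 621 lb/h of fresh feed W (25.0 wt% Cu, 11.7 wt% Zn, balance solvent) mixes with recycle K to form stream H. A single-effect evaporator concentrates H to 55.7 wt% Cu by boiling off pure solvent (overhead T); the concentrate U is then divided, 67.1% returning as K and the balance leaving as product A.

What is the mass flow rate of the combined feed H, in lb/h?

1189 lb/h

Overall Cu balance (none leaves overhead): Cu in fresh feed = Cu in product, i.e. 621×0.250 = (1−0.671)·U·0.557.
U = 155.25/(0.557×0.329) = 847.19 lb/h.
Recycle K = 0.671×847.19 = 568.46 lb/h.
Combined feed H = 621 + 568.46 = 1189.5 lb/h.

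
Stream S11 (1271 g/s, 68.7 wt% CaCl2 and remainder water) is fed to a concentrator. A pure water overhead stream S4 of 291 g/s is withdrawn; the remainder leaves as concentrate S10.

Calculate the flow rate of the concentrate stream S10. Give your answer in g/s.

Concentrate = 1271 − 291 = 980 g/s.

980 g/s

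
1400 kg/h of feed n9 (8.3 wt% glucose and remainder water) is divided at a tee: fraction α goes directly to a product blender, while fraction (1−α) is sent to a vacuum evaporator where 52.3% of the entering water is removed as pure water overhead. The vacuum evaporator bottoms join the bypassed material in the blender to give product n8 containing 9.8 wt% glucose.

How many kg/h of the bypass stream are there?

All 1400×0.083 = 116.2 kg/h of glucose reaches n8, so n8 = 116.2/0.098 = 1185.7 kg/h and vapour = 214.29 kg/h.
The evaporator receives (1−α)·1400 of feed at 0.917 water and removes 0.523 of that water:
0.523×0.917×(1−α)×1400 = 214.29
(1−α) = 214.29/671.43 = 0.3191;  α = 0.6809.
Bypass flow = 0.6809×1400 = 953.19 kg/h.

953.2 kg/h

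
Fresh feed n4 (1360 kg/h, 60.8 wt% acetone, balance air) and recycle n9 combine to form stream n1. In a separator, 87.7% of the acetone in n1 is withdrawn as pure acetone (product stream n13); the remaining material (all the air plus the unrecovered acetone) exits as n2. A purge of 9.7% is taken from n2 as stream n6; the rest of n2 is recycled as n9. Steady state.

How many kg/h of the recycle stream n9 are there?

air enters only via n4 and leaves only via the purge: 1360×0.392 = 0.097×(air in n2), and the separator passes all air, so air in n1 = air in n2 = 5496.1 kg/h.
acetone in n1: m_A = 1360×0.608 + (1−0.097)·(1−0.877)·m_A, so m_A = 826.88/0.8889 = 930.2 kg/h.
n2 = (1−0.877)×930.2 + 5496.1 = 5610.5 kg/h.
Recycle n9 = (1−0.097)×5610.5 = 5066.3 kg/h.

5066 kg/h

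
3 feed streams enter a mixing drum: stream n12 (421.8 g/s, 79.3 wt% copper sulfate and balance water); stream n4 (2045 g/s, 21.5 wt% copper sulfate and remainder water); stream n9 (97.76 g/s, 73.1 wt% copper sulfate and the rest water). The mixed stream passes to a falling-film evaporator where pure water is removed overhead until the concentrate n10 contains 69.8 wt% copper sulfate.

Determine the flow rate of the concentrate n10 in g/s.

copper sulfate entering = 421.8×0.793 + 2045×0.215 + 97.76×0.731 = 845.62 g/s.
All copper sulfate reports to n10, so n10 = 845.62/0.698 = 1211.5 g/s.

1211 g/s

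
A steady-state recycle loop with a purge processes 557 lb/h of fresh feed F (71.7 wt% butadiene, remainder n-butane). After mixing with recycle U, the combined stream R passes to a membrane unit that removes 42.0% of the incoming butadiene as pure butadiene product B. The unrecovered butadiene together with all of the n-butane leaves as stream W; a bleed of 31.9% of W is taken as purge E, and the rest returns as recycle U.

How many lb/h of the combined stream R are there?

1154 lb/h

n-butane enters only via F and leaves only via the purge: 557×0.283 = 0.319×(n-butane in W), and the membrane unit passes all n-butane, so n-butane in R = n-butane in W = 494.14 lb/h.
butadiene in R: m_A = 557×0.717 + (1−0.319)·(1−0.420)·m_A, so m_A = 399.37/0.6050 = 660.09 lb/h.
R = 660.09 + 494.14 = 1154.2 lb/h.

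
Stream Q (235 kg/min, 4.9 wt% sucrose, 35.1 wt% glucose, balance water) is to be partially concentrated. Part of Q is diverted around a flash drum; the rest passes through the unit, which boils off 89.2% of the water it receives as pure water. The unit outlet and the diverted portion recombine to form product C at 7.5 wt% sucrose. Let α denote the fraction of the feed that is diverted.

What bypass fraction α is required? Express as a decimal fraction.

All 235×0.049 = 11.515 kg/min of sucrose reaches C, so C = 11.515/0.075 = 153.53 kg/min and vapour = 81.467 kg/min.
The evaporator receives (1−α)·235 of feed at 0.600 water and removes 0.892 of that water:
0.892×0.600×(1−α)×235 = 81.467
(1−α) = 81.467/125.77 = 0.6477;  α = 0.3523.

0.352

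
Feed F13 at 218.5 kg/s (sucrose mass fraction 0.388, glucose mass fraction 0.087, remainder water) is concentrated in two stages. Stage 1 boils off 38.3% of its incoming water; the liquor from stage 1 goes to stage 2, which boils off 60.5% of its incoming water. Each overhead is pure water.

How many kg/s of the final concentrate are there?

131.7 kg/s

water in feed = 218.5×0.525 = 114.71 kg/s.
After stage 1: water left = (1−0.383)×114.71 = 70.778; stream total = 174.57 kg/s.
After stage 2: water left = (1−0.605)×70.778 = 27.957; final concentrate = 131.74 kg/s.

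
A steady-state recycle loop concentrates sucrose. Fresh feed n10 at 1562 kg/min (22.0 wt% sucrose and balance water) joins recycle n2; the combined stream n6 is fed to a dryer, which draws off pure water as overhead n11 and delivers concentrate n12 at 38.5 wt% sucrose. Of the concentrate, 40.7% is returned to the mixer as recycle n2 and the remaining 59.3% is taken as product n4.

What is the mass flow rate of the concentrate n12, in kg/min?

Overall sucrose balance (none leaves overhead): sucrose in fresh feed = sucrose in product, i.e. 1562×0.220 = (1−0.407)·n12·0.385.
n12 = 343.64/(0.385×0.593) = 1505.2 kg/min.

1505 kg/min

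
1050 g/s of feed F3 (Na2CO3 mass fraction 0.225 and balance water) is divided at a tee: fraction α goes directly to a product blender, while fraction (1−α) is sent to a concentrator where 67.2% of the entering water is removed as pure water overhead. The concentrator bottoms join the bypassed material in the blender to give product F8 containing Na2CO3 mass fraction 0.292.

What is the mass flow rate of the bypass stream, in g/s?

587.4 g/s

All 1050×0.225 = 236.25 g/s of Na2CO3 reaches F8, so F8 = 236.25/0.292 = 809.08 g/s and vapour = 240.92 g/s.
The evaporator receives (1−α)·1050 of feed at 0.775 water and removes 0.672 of that water:
0.672×0.775×(1−α)×1050 = 240.92
(1−α) = 240.92/546.84 = 0.4406;  α = 0.5594.
Bypass flow = 0.5594×1050 = 587.4 g/s.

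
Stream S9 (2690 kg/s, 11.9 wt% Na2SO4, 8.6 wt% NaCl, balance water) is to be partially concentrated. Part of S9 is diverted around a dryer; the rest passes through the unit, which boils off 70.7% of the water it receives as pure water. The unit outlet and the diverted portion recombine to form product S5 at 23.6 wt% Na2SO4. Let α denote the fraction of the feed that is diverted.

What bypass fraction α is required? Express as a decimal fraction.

All 2690×0.119 = 320.11 kg/s of Na2SO4 reaches S5, so S5 = 320.11/0.236 = 1356.4 kg/s and vapour = 1333.6 kg/s.
The evaporator receives (1−α)·2690 of feed at 0.795 water and removes 0.707 of that water:
0.707×0.795×(1−α)×2690 = 1333.6
(1−α) = 1333.6/1512 = 0.8820;  α = 0.1180.

0.118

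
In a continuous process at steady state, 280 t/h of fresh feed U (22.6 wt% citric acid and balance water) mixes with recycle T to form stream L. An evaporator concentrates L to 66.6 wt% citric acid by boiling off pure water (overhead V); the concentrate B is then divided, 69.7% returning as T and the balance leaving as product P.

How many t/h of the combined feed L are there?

Overall citric acid balance (none leaves overhead): citric acid in fresh feed = citric acid in product, i.e. 280×0.226 = (1−0.697)·B·0.666.
B = 63.28/(0.666×0.303) = 313.58 t/h.
Recycle T = 0.697×313.58 = 218.57 t/h.
Combined feed L = 280 + 218.57 = 498.57 t/h.

498.6 t/h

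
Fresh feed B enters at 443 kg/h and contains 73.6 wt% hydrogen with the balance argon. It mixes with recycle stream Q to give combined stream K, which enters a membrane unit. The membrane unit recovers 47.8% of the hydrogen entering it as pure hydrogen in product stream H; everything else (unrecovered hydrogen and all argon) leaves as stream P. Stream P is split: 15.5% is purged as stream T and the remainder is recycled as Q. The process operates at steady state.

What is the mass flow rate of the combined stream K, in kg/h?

1338 kg/h

argon enters only via B and leaves only via the purge: 443×0.264 = 0.155×(argon in P), and the membrane unit passes all argon, so argon in K = argon in P = 754.53 kg/h.
hydrogen in K: m_A = 443×0.736 + (1−0.155)·(1−0.478)·m_A, so m_A = 326.05/0.5589 = 583.36 kg/h.
K = 583.36 + 754.53 = 1337.9 kg/h.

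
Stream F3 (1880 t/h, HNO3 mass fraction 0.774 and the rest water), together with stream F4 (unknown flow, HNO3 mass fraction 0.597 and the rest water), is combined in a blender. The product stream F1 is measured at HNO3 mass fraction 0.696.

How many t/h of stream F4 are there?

Let F4 be the unknown flow. Total out = 1880 + F4.
HNO3 balance: 1455.1 + 0.597·F4 = 0.696·(1880 + F4)
(0.597 − 0.696)·F4 = 0.696×1880 − 1455.1 = -146.64
F4 = -146.64 / -0.099 = 1481.2 t/h

1481 t/h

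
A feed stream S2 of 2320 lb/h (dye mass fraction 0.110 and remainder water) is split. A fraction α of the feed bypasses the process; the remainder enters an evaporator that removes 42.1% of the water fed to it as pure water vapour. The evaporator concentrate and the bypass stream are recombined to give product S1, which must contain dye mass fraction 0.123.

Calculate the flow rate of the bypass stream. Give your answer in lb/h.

All 2320×0.110 = 255.2 lb/h of dye reaches S1, so S1 = 255.2/0.123 = 2074.8 lb/h and vapour = 245.2 lb/h.
The evaporator receives (1−α)·2320 of feed at 0.890 water and removes 0.421 of that water:
0.421×0.890×(1−α)×2320 = 245.2
(1−α) = 245.2/869.28 = 0.2821;  α = 0.7179.
Bypass flow = 0.7179×2320 = 1665.6 lb/h.

1666 lb/h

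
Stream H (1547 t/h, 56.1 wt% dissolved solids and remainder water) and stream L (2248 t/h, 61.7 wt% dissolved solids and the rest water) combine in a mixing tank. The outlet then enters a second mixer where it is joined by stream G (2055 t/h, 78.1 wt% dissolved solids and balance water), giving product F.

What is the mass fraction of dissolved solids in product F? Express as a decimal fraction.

0.6598

Overall, product flow = 5850 t/h.
dissolved solids in = 1547×0.561 + 2248×0.617 + 2055×0.781 = 3859.8 t/h.
dissolved solids fraction in F = 0.6598.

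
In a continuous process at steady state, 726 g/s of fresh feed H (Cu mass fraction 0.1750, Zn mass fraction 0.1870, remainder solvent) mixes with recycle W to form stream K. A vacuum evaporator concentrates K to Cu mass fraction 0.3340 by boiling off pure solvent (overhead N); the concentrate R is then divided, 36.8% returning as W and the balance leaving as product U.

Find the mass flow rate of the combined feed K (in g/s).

Overall Cu balance (none leaves overhead): Cu in fresh feed = Cu in product, i.e. 726×0.175 = (1−0.368)·R·0.334.
R = 127.05/(0.334×0.632) = 601.88 g/s.
Recycle W = 0.368×601.88 = 221.49 g/s.
Combined feed K = 726 + 221.49 = 947.49 g/s.

947.5 g/s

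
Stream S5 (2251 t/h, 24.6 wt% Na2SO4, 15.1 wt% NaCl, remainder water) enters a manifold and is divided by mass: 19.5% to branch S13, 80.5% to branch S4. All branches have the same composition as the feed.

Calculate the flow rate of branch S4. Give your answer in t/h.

1812 t/h

Branch S4 flow = 0.805×2251 = 1812.1 t/h.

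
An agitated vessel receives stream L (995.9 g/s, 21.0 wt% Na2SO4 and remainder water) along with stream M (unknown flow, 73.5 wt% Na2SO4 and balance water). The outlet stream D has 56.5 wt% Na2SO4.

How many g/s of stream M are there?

2080 g/s

Let M be the unknown flow. Total out = 995.9 + M.
Na2SO4 balance: 209.14 + 0.735·M = 0.565·(995.9 + M)
(0.735 − 0.565)·M = 0.565×995.9 − 209.14 = 353.54
M = 353.54 / 0.170 = 2079.7 g/s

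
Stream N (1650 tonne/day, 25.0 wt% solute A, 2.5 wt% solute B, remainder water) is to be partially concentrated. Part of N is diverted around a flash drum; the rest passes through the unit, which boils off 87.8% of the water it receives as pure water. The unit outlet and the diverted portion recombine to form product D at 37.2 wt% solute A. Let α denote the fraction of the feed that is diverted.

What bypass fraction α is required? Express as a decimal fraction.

0.485

All 1650×0.250 = 412.5 tonne/day of solute A reaches D, so D = 412.5/0.372 = 1108.9 tonne/day and vapour = 541.13 tonne/day.
The evaporator receives (1−α)·1650 of feed at 0.725 water and removes 0.878 of that water:
0.878×0.725×(1−α)×1650 = 541.13
(1−α) = 541.13/1050.3 = 0.5152;  α = 0.4848.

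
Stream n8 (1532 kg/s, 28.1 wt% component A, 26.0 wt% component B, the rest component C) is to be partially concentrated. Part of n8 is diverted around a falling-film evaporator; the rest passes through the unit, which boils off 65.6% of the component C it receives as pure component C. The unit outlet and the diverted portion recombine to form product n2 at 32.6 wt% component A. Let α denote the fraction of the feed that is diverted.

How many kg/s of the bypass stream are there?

829.7 kg/s

All 1532×0.281 = 430.49 kg/s of component A reaches n2, so n2 = 430.49/0.326 = 1320.5 kg/s and vapour = 211.47 kg/s.
The evaporator receives (1−α)·1532 of feed at 0.459 component C and removes 0.656 of that component C:
0.656×0.459×(1−α)×1532 = 211.47
(1−α) = 211.47/461.29 = 0.4584;  α = 0.5416.
Bypass flow = 0.5416×1532 = 829.68 kg/s.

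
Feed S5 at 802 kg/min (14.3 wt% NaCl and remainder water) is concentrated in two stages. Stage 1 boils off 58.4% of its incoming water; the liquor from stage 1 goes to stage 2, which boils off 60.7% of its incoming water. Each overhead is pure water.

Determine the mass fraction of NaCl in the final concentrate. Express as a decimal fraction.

water in feed = 802×0.857 = 687.31 kg/min.
After stage 1: water left = (1−0.584)×687.31 = 285.92; stream total = 400.61 kg/min.
After stage 2: water left = (1−0.607)×285.92 = 112.37; final concentrate = 227.05 kg/min.
NaCl fraction = 114.69/227.05 = 0.5051.

0.5051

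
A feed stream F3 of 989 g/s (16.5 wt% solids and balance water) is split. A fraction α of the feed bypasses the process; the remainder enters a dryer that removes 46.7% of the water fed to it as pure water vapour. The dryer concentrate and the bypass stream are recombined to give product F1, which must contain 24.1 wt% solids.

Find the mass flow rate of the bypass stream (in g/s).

189.2 g/s

All 989×0.165 = 163.19 g/s of solids reaches F1, so F1 = 163.19/0.241 = 677.12 g/s and vapour = 311.88 g/s.
The evaporator receives (1−α)·989 of feed at 0.835 water and removes 0.467 of that water:
0.467×0.835×(1−α)×989 = 311.88
(1−α) = 311.88/385.66 = 0.8087;  α = 0.1913.
Bypass flow = 0.1913×989 = 189.19 g/s.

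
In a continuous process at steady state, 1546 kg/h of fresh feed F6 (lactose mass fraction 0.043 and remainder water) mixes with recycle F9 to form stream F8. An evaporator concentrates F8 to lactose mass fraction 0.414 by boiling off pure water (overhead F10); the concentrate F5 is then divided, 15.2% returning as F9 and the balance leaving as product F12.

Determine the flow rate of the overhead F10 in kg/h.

Overall lactose balance (none leaves overhead): lactose in fresh feed = lactose in product, i.e. 1546×0.043 = (1−0.152)·F5·0.414.
F5 = 66.478/(0.414×0.848) = 189.36 kg/h.
Recycle F9 = 0.152×189.36 = 28.782 kg/h.
Combined feed F8 = 1546 + 28.782 = 1574.8 kg/h.
Overhead F10 = F8 − F5 = 1574.8 − 189.36 = 1385.4 kg/h.

1385 kg/h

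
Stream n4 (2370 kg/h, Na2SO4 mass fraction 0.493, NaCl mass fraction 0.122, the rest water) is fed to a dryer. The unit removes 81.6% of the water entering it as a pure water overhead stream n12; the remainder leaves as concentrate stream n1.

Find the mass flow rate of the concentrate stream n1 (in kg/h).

1625 kg/h

water entering = 2370×0.385 = 912.45 kg/h; overhead removed = 0.816×912.45 = 744.56 kg/h.
Concentrate = 2370 − 744.56 = 1625.4 kg/h.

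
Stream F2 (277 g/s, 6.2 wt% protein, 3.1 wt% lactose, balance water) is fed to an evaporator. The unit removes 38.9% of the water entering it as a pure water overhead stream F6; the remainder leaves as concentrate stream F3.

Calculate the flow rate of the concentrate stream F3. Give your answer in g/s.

water entering = 277×0.907 = 251.24 g/s; overhead removed = 0.389×251.24 = 97.732 g/s.
Concentrate = 277 − 97.732 = 179.27 g/s.

179.3 g/s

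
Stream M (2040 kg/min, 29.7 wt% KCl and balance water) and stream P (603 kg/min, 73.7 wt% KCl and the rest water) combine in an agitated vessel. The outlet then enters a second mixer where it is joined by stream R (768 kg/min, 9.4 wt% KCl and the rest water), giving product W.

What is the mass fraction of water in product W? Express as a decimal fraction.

0.6709

Overall, product flow = 3411 kg/min.
water in = 2040×0.703 + 603×0.263 + 768×0.906 = 2288.5 kg/min.
water fraction in W = 0.6709.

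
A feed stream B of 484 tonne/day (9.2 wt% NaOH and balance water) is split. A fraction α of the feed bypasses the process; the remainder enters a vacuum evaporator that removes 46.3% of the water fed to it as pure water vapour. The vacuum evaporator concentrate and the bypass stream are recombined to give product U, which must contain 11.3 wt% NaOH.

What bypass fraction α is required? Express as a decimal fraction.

All 484×0.092 = 44.528 tonne/day of NaOH reaches U, so U = 44.528/0.113 = 394.05 tonne/day and vapour = 89.947 tonne/day.
The evaporator receives (1−α)·484 of feed at 0.908 water and removes 0.463 of that water:
0.463×0.908×(1−α)×484 = 89.947
(1−α) = 89.947/203.48 = 0.4421;  α = 0.5579.

0.558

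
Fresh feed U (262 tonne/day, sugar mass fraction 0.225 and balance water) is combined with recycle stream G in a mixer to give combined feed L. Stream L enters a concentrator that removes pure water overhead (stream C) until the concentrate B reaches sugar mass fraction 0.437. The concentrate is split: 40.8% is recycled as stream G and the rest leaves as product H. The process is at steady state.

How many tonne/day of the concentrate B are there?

227.9 tonne/day

Overall sugar balance (none leaves overhead): sugar in fresh feed = sugar in product, i.e. 262×0.225 = (1−0.408)·B·0.437.
B = 58.95/(0.437×0.592) = 227.87 tonne/day.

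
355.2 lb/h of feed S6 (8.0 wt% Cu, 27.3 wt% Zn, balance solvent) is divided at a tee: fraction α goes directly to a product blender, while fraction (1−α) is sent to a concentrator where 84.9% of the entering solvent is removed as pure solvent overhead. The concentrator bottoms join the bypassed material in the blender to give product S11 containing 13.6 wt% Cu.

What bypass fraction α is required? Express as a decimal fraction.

0.250

All 355.2×0.080 = 28.416 lb/h of Cu reaches S11, so S11 = 28.416/0.136 = 208.94 lb/h and vapour = 146.26 lb/h.
The evaporator receives (1−α)·355.2 of feed at 0.647 solvent and removes 0.849 of that solvent:
0.849×0.647×(1−α)×355.2 = 146.26
(1−α) = 146.26/195.11 = 0.7496;  α = 0.2504.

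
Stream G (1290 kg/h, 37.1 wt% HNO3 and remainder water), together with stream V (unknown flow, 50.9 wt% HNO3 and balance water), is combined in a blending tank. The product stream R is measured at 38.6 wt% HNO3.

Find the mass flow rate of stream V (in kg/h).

Let V be the unknown flow. Total out = 1290 + V.
HNO3 balance: 478.59 + 0.509·V = 0.386·(1290 + V)
(0.509 − 0.386)·V = 0.386×1290 − 478.59 = 19.35
V = 19.35 / 0.123 = 157.32 kg/h

157.3 kg/h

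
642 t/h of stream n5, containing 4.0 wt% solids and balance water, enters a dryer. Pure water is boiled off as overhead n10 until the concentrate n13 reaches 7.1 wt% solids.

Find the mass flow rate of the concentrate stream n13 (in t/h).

solids is conserved: 642×0.040 = 25.68 t/h all reports to the concentrate.
Concentrate = 25.68/(target fraction) = 361.69 t/h.

361.7 t/h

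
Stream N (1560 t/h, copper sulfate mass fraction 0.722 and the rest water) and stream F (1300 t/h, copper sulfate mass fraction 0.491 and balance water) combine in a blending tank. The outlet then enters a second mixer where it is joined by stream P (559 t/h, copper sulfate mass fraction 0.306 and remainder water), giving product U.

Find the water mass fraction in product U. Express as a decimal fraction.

0.434

Overall, product flow = 3419 t/h.
water in = 1560×0.278 + 1300×0.509 + 559×0.694 = 1483.3 t/h.
water fraction in U = 0.434.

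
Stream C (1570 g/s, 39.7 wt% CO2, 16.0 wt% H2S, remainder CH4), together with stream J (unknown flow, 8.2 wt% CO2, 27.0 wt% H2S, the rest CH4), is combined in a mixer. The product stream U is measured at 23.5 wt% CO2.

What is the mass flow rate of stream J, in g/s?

1662 g/s

Let J be the unknown flow. Total out = 1570 + J.
CO2 balance: 623.29 + 0.082·J = 0.235·(1570 + J)
(0.082 − 0.235)·J = 0.235×1570 − 623.29 = -254.34
J = -254.34 / -0.153 = 1662.4 g/s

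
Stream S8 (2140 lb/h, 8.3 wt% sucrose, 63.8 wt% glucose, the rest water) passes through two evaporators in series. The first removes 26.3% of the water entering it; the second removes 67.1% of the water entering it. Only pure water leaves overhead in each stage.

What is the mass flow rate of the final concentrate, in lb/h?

water in feed = 2140×0.279 = 597.06 lb/h.
After stage 1: water left = (1−0.263)×597.06 = 440.03; stream total = 1983 lb/h.
After stage 2: water left = (1−0.671)×440.03 = 144.77; final concentrate = 1687.7 lb/h.

1688 lb/h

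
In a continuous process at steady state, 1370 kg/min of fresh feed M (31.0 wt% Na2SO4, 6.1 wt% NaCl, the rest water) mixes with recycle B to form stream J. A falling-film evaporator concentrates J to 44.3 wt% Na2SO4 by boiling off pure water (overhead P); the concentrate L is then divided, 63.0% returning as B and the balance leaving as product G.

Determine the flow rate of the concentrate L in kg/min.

2591 kg/min

Overall Na2SO4 balance (none leaves overhead): Na2SO4 in fresh feed = Na2SO4 in product, i.e. 1370×0.310 = (1−0.630)·L·0.443.
L = 424.7/(0.443×0.370) = 2591.1 kg/min.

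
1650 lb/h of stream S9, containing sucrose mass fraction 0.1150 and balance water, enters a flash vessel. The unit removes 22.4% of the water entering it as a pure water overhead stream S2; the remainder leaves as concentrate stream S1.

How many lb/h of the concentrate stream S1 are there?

water entering = 1650×0.885 = 1460.2 lb/h; overhead removed = 0.224×1460.2 = 327.1 lb/h.
Concentrate = 1650 − 327.1 = 1322.9 lb/h.

1323 lb/h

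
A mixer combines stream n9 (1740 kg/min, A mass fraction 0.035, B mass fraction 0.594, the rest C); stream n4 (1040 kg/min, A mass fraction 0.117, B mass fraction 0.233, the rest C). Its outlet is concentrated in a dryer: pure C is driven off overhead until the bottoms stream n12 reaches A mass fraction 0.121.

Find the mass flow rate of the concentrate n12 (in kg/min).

1509 kg/min

A entering = 1740×0.035 + 1040×0.117 = 182.58 kg/min.
All A reports to n12, so n12 = 182.58/0.121 = 1508.9 kg/min.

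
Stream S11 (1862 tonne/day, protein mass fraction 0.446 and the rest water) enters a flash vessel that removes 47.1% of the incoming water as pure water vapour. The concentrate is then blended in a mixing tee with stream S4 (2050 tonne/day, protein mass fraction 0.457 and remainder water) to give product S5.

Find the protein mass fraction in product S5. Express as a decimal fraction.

0.516

Vapour removed = 0.471×0.554×1862 = 485.86 tonne/day; concentrate = 1376.1 tonne/day.
protein reaching the mixer = 830.45 (from concentrate) + 2050×0.457 = 1767.3 tonne/day.
Product flow = 1376.1 + 2050 = 3426.1 tonne/day; protein fraction = 0.516.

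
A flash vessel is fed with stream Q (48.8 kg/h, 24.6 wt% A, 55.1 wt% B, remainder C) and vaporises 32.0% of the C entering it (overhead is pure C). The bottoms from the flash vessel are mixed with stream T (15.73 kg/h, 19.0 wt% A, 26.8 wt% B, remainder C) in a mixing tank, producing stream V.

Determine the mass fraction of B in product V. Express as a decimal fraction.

Vapour removed = 0.320×0.203×48.8 = 3.17 kg/h; concentrate = 45.63 kg/h.
B reaching the mixer = 26.889 (from concentrate) + 15.73×0.268 = 31.104 kg/h.
Product flow = 45.63 + 15.73 = 61.36 kg/h; B fraction = 0.507.

0.507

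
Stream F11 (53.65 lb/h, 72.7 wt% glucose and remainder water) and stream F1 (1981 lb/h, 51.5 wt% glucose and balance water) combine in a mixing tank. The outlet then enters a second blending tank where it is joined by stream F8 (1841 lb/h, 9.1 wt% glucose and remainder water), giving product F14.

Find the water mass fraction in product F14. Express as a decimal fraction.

Overall, product flow = 3875.7 lb/h.
water in = 53.65×0.273 + 1981×0.485 + 1841×0.909 = 2648.9 lb/h.
water fraction in F14 = 0.683.

0.683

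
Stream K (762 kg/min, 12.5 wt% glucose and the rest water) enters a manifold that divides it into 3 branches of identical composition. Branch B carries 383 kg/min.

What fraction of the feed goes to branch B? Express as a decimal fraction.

Fraction to B = 383/762 = 0.5026.

0.503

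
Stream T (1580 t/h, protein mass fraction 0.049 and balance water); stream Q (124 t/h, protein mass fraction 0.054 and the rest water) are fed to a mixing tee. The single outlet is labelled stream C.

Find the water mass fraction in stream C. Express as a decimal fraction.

0.951

Total flow out = 1580 + 124 = 1704 t/h.
water in = 1580×0.951 + 124×0.946 = 1619.9 t/h.
water mass fraction in C = 1619.9/1704 = 0.951.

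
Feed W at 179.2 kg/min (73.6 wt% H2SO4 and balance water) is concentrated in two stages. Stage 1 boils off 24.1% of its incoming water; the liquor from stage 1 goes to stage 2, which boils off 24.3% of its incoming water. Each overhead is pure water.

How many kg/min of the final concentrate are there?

159.1 kg/min

water in feed = 179.2×0.264 = 47.309 kg/min.
After stage 1: water left = (1−0.241)×47.309 = 35.907; stream total = 167.8 kg/min.
After stage 2: water left = (1−0.243)×35.907 = 27.182; final concentrate = 159.07 kg/min.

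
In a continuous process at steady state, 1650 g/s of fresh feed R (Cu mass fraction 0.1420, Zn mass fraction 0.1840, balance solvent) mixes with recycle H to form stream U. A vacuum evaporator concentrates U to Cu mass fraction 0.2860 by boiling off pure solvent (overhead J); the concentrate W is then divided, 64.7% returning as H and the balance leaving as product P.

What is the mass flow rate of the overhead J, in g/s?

Overall Cu balance (none leaves overhead): Cu in fresh feed = Cu in product, i.e. 1650×0.142 = (1−0.647)·W·0.286.
W = 234.3/(0.286×0.353) = 2320.8 g/s.
Recycle H = 0.647×2320.8 = 1501.5 g/s.
Combined feed U = 1650 + 1501.5 = 3151.5 g/s.
Overhead J = U − W = 3151.5 − 2320.8 = 830.77 g/s.

830.8 g/s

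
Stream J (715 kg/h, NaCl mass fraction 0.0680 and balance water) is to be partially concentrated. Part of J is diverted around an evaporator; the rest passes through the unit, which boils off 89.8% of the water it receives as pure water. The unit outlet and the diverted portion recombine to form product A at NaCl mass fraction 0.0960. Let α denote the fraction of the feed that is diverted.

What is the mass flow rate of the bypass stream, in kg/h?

All 715×0.068 = 48.62 kg/h of NaCl reaches A, so A = 48.62/0.096 = 506.46 kg/h and vapour = 208.54 kg/h.
The evaporator receives (1−α)·715 of feed at 0.932 water and removes 0.898 of that water:
0.898×0.932×(1−α)×715 = 208.54
(1−α) = 208.54/598.41 = 0.3485;  α = 0.6515.
Bypass flow = 0.6515×715 = 465.83 kg/h.

465.8 kg/h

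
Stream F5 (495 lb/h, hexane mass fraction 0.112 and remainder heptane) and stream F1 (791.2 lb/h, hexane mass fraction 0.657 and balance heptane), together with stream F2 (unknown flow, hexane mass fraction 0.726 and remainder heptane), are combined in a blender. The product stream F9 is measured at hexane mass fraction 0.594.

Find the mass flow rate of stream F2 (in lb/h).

1430 lb/h

Let F2 be the unknown flow. Total out = 1286.2 + F2.
hexane balance: 575.26 + 0.726·F2 = 0.594·(1286.2 + F2)
(0.726 − 0.594)·F2 = 0.594×1286.2 − 575.26 = 188.74
F2 = 188.74 / 0.132 = 1429.9 lb/h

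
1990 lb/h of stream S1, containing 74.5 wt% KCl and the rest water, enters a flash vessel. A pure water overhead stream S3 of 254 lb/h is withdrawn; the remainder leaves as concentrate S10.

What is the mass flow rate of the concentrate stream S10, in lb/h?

1736 lb/h

Concentrate = 1990 − 254 = 1736 lb/h.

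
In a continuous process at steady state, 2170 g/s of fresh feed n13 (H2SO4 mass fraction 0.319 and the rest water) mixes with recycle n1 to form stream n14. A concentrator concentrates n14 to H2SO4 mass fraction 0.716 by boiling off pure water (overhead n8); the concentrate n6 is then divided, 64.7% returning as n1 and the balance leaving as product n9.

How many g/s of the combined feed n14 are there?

Overall H2SO4 balance (none leaves overhead): H2SO4 in fresh feed = H2SO4 in product, i.e. 2170×0.319 = (1−0.647)·n6·0.716.
n6 = 692.23/(0.716×0.353) = 2738.8 g/s.
Recycle n1 = 0.647×2738.8 = 1772 g/s.
Combined feed n14 = 2170 + 1772 = 3942 g/s.

3942 g/s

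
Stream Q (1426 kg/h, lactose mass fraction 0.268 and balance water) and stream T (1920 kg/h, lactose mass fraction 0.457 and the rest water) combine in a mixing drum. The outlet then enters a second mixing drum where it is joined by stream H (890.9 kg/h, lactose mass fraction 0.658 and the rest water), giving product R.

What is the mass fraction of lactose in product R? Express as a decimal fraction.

0.436

Overall, product flow = 4236.9 kg/h.
lactose in = 1426×0.268 + 1920×0.457 + 890.9×0.658 = 1845.8 kg/h.
lactose fraction in R = 0.436.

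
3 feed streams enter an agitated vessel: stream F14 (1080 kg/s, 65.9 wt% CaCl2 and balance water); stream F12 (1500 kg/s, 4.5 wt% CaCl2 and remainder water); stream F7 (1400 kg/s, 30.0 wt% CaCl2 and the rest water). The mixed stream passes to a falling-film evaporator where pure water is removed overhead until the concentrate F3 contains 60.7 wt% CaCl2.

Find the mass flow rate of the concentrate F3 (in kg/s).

CaCl2 entering = 1080×0.659 + 1500×0.045 + 1400×0.300 = 1199.2 kg/s.
All CaCl2 reports to F3, so F3 = 1199.2/0.607 = 1975.7 kg/s.

1976 kg/s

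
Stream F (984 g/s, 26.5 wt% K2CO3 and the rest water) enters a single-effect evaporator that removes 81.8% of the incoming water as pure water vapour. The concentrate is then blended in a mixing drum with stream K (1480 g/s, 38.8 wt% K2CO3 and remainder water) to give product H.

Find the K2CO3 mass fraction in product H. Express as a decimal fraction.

Vapour removed = 0.818×0.735×984 = 591.61 g/s; concentrate = 392.39 g/s.
K2CO3 reaching the mixer = 260.76 (from concentrate) + 1480×0.388 = 835 g/s.
Product flow = 392.39 + 1480 = 1872.4 g/s; K2CO3 fraction = 0.446.

0.446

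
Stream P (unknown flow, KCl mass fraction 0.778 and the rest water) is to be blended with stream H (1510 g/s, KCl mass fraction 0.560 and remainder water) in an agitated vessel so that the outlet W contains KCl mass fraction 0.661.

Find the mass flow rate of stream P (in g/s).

Let P be the unknown flow. Total out = 1510 + P.
KCl balance: 845.6 + 0.778·P = 0.661·(1510 + P)
(0.778 − 0.661)·P = 0.661×1510 − 845.6 = 152.51
P = 152.51 / 0.117 = 1303.5 g/s

1304 g/s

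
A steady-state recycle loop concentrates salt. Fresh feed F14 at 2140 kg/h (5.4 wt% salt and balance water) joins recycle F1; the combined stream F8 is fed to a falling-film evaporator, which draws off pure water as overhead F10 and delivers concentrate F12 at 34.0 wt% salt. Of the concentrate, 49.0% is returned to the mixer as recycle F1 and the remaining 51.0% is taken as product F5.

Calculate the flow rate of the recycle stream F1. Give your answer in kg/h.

326.6 kg/h

Overall salt balance (none leaves overhead): salt in fresh feed = salt in product, i.e. 2140×0.054 = (1−0.490)·F12·0.340.
F12 = 115.56/(0.340×0.510) = 666.44 kg/h.
Recycle F1 = 0.490×666.44 = 326.55 kg/h.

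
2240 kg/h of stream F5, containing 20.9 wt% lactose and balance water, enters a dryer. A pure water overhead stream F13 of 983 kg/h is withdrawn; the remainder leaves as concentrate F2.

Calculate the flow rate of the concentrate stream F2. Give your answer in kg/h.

Concentrate = 2240 − 983 = 1257 kg/h.

1257 kg/h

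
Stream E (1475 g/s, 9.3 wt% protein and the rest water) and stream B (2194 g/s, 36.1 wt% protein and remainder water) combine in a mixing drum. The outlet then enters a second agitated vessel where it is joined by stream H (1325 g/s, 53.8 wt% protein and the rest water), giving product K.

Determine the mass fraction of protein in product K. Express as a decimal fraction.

0.329

Overall, product flow = 4994 g/s.
protein in = 1475×0.093 + 2194×0.361 + 1325×0.538 = 1642.1 g/s.
protein fraction in K = 0.329.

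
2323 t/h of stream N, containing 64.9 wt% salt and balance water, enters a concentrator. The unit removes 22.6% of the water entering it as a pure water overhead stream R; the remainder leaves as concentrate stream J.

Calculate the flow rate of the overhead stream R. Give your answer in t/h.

184.3 t/h

water entering = 2323×0.351 = 815.37 t/h; overhead removed = 0.226×815.37 = 184.27 t/h.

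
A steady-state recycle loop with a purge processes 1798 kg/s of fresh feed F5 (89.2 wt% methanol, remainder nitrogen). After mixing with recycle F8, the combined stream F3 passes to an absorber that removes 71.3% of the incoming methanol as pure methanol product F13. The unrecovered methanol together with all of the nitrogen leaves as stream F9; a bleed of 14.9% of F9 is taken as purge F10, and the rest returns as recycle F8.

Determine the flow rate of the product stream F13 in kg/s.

1513 kg/s

methanol in F3: m_A = 1798×0.892 + (1−0.149)·(1−0.713)·m_A, so m_A = 1603.8/0.7558 = 2122.1 kg/s.
Product F13 = 0.713×2122.1 = 1513.1 kg/s.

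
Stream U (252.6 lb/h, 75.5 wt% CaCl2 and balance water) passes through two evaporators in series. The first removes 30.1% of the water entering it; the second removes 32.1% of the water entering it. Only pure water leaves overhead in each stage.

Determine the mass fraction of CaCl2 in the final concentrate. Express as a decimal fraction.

0.867

water in feed = 252.6×0.245 = 61.887 lb/h.
After stage 1: water left = (1−0.301)×61.887 = 43.259; stream total = 233.97 lb/h.
After stage 2: water left = (1−0.321)×43.259 = 29.373; final concentrate = 220.09 lb/h.
CaCl2 fraction = 190.71/220.09 = 0.867.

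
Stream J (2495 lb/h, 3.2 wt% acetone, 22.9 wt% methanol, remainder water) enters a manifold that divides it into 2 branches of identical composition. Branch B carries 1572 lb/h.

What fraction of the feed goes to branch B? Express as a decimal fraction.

0.630

Fraction to B = 1572/2495 = 0.6301.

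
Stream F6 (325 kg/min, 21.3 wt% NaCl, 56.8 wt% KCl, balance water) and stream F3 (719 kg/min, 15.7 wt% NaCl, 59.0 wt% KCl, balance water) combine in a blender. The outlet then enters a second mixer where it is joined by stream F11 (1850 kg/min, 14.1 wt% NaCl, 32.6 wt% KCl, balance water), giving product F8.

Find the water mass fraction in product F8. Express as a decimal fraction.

0.428

Overall, product flow = 2894 kg/min.
water in = 325×0.219 + 719×0.253 + 1850×0.533 = 1239.1 kg/min.
water fraction in F8 = 0.428.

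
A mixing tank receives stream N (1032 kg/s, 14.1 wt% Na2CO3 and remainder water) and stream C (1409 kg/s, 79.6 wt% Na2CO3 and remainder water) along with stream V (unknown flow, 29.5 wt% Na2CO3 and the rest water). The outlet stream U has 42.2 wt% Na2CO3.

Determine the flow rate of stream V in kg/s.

Let V be the unknown flow. Total out = 2441 + V.
Na2CO3 balance: 1267.1 + 0.295·V = 0.422·(2441 + V)
(0.295 − 0.422)·V = 0.422×2441 − 1267.1 = -236.97
V = -236.97 / -0.127 = 1865.9 kg/s

1866 kg/s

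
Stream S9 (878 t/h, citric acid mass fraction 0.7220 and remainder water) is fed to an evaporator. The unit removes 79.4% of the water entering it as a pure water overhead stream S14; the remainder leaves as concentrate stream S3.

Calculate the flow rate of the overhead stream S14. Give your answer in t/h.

193.8 t/h

water entering = 878×0.278 = 244.08 t/h; overhead removed = 0.794×244.08 = 193.8 t/h.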